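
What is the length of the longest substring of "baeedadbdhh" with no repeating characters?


Input: "baeedadbdhh"
Sliding window (track last position of each char):
  Position 0 ('b'): window [0,0] length 1 -- new best
  Position 1 ('a'): window [0,1] length 2 -- new best
  Position 2 ('e'): window [0,2] length 3 -- new best
  Position 3 ('e'): repeat (last at 2), move window start to 3
  Position 3 ('e'): window [3,3] length 1
  Position 4 ('d'): window [3,4] length 2
  Position 5 ('a'): window [3,5] length 3
  Position 6 ('d'): repeat (last at 4), move window start to 5
  Position 6 ('d'): window [5,6] length 2
  Position 7 ('b'): window [5,7] length 3
  Position 8 ('d'): repeat (last at 6), move window start to 7
  Position 8 ('d'): window [7,8] length 2
  Position 9 ('h'): window [7,9] length 3
  Position 10 ('h'): repeat (last at 9), move window start to 10
  Position 10 ('h'): window [10,10] length 1
Longest substring with no repeats: "bae" with length 3

3


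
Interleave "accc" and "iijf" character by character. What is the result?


Interleaving "accc" and "iijf":
  Position 0: 'a' from first, 'i' from second => "ai"
  Position 1: 'c' from first, 'i' from second => "ci"
  Position 2: 'c' from first, 'j' from second => "cj"
  Position 3: 'c' from first, 'f' from second => "cf"
Result: aicicjcf

aicicjcf


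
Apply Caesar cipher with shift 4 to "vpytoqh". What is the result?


Caesar cipher: shift "vpytoqh" by 4
  'v' (pos 21) + 4 = pos 25 = 'z'
  'p' (pos 15) + 4 = pos 19 = 't'
  'y' (pos 24) + 4 = pos 2 = 'c'
  't' (pos 19) + 4 = pos 23 = 'x'
  'o' (pos 14) + 4 = pos 18 = 's'
  'q' (pos 16) + 4 = pos 20 = 'u'
  'h' (pos 7) + 4 = pos 11 = 'l'
Result: ztcxsul

ztcxsul


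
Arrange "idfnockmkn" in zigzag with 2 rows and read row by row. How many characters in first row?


Zigzag "idfnockmkn" into 2 rows:
Placing characters:
  'i' => row 0
  'd' => row 1
  'f' => row 0
  'n' => row 1
  'o' => row 0
  'c' => row 1
  'k' => row 0
  'm' => row 1
  'k' => row 0
  'n' => row 1
Rows:
  Row 0: "ifokk"
  Row 1: "dncmn"
First row length: 5

5


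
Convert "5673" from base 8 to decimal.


Input: "5673" in base 8
Positional expansion:
  Digit '5' (value 5) x 8^3 = 2560
  Digit '6' (value 6) x 8^2 = 384
  Digit '7' (value 7) x 8^1 = 56
  Digit '3' (value 3) x 8^0 = 3
Sum = 3003

3003


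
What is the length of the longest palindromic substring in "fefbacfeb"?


Input: "fefbacfeb"
Checking substrings for palindromes:
  [0:3] "fef" (len 3) => palindrome
Longest palindromic substring: "fef" with length 3

3


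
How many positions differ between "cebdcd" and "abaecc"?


Comparing "cebdcd" and "abaecc" position by position:
  Position 0: 'c' vs 'a' => DIFFER
  Position 1: 'e' vs 'b' => DIFFER
  Position 2: 'b' vs 'a' => DIFFER
  Position 3: 'd' vs 'e' => DIFFER
  Position 4: 'c' vs 'c' => same
  Position 5: 'd' vs 'c' => DIFFER
Positions that differ: 5

5


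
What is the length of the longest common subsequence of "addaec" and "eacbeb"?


LCS of "addaec" and "eacbeb"
DP table:
           e    a    c    b    e    b
      0    0    0    0    0    0    0
  a   0    0    1    1    1    1    1
  d   0    0    1    1    1    1    1
  d   0    0    1    1    1    1    1
  a   0    0    1    1    1    1    1
  e   0    1    1    1    1    2    2
  c   0    1    1    2    2    2    2
LCS length = dp[6][6] = 2

2


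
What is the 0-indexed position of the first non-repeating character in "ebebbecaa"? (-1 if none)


Input: ebebbecaa
Character frequencies:
  'a': 2
  'b': 3
  'c': 1
  'e': 3
Scanning left to right for freq == 1:
  Position 0 ('e'): freq=3, skip
  Position 1 ('b'): freq=3, skip
  Position 2 ('e'): freq=3, skip
  Position 3 ('b'): freq=3, skip
  Position 4 ('b'): freq=3, skip
  Position 5 ('e'): freq=3, skip
  Position 6 ('c'): unique! => answer = 6

6


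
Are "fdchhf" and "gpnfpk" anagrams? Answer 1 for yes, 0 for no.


Strings: "fdchhf", "gpnfpk"
Sorted first:  cdffhh
Sorted second: fgknpp
Differ at position 0: 'c' vs 'f' => not anagrams

0


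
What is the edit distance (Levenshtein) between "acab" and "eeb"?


Computing edit distance: "acab" -> "eeb"
DP table:
           e    e    b
      0    1    2    3
  a   1    1    2    3
  c   2    2    2    3
  a   3    3    3    3
  b   4    4    4    3
Edit distance = dp[4][3] = 3

3


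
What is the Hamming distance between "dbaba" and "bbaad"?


Comparing "dbaba" and "bbaad" position by position:
  Position 0: 'd' vs 'b' => differ
  Position 1: 'b' vs 'b' => same
  Position 2: 'a' vs 'a' => same
  Position 3: 'b' vs 'a' => differ
  Position 4: 'a' vs 'd' => differ
Total differences (Hamming distance): 3

3


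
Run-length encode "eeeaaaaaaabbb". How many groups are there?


Input: eeeaaaaaaabbb
Scanning for consecutive runs:
  Group 1: 'e' x 3 (positions 0-2)
  Group 2: 'a' x 7 (positions 3-9)
  Group 3: 'b' x 3 (positions 10-12)
Total groups: 3

3


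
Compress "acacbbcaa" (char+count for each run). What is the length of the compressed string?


Input: acacbbcaa
Runs:
  'a' x 1 => "a1"
  'c' x 1 => "c1"
  'a' x 1 => "a1"
  'c' x 1 => "c1"
  'b' x 2 => "b2"
  'c' x 1 => "c1"
  'a' x 2 => "a2"
Compressed: "a1c1a1c1b2c1a2"
Compressed length: 14

14


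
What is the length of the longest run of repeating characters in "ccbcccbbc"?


Input: "ccbcccbbc"
Scanning for longest run:
  Position 1 ('c'): continues run of 'c', length=2
  Position 2 ('b'): new char, reset run to 1
  Position 3 ('c'): new char, reset run to 1
  Position 4 ('c'): continues run of 'c', length=2
  Position 5 ('c'): continues run of 'c', length=3
  Position 6 ('b'): new char, reset run to 1
  Position 7 ('b'): continues run of 'b', length=2
  Position 8 ('c'): new char, reset run to 1
Longest run: 'c' with length 3

3


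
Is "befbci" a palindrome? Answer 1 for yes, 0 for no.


Input: befbci
Reversed: icbfeb
  Compare pos 0 ('b') with pos 5 ('i'): MISMATCH
  Compare pos 1 ('e') with pos 4 ('c'): MISMATCH
  Compare pos 2 ('f') with pos 3 ('b'): MISMATCH
Result: not a palindrome

0


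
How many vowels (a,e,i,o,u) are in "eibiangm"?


Input: eibiangm
Checking each character:
  'e' at position 0: vowel (running total: 1)
  'i' at position 1: vowel (running total: 2)
  'b' at position 2: consonant
  'i' at position 3: vowel (running total: 3)
  'a' at position 4: vowel (running total: 4)
  'n' at position 5: consonant
  'g' at position 6: consonant
  'm' at position 7: consonant
Total vowels: 4

4


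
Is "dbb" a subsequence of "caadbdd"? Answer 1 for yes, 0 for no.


Check if "dbb" is a subsequence of "caadbdd"
Greedy scan:
  Position 0 ('c'): no match needed
  Position 1 ('a'): no match needed
  Position 2 ('a'): no match needed
  Position 3 ('d'): matches sub[0] = 'd'
  Position 4 ('b'): matches sub[1] = 'b'
  Position 5 ('d'): no match needed
  Position 6 ('d'): no match needed
Only matched 2/3 characters => not a subsequence

0


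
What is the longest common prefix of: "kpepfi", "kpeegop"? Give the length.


Words: kpepfi, kpeegop
  Position 0: all 'k' => match
  Position 1: all 'p' => match
  Position 2: all 'e' => match
  Position 3: ('p', 'e') => mismatch, stop
LCP = "kpe" (length 3)

3


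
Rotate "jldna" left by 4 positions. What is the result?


Input: "jldna", rotate left by 4
First 4 characters: "jldn"
Remaining characters: "a"
Concatenate remaining + first: "a" + "jldn" = "ajldn"

ajldn


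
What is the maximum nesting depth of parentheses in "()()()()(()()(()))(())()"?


Input: "()()()()(()()(()))(())()"
Tracking depth:
  Position 0 '(': depth becomes 1
  Position 1 ')': depth becomes 0
  Position 2 '(': depth becomes 1
  Position 3 ')': depth becomes 0
  Position 4 '(': depth becomes 1
  Position 5 ')': depth becomes 0
  Position 6 '(': depth becomes 1
  Position 7 ')': depth becomes 0
  Position 8 '(': depth becomes 1
  Position 9 '(': depth becomes 2
  Position 10 ')': depth becomes 1
  Position 11 '(': depth becomes 2
  Position 12 ')': depth becomes 1
  Position 13 '(': depth becomes 2
  Position 14 '(': depth becomes 3
  Position 15 ')': depth becomes 2
  Position 16 ')': depth becomes 1
  Position 17 ')': depth becomes 0
  Position 18 '(': depth becomes 1
  Position 19 '(': depth becomes 2
  Position 20 ')': depth becomes 1
  Position 21 ')': depth becomes 0
  Position 22 '(': depth becomes 1
  Position 23 ')': depth becomes 0
Maximum depth reached: 3

3


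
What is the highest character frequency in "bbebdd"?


Input: bbebdd
Character counts:
  'b': 3
  'd': 2
  'e': 1
Maximum frequency: 3

3


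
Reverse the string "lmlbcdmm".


Input: lmlbcdmm
Reading characters right to left:
  Position 7: 'm'
  Position 6: 'm'
  Position 5: 'd'
  Position 4: 'c'
  Position 3: 'b'
  Position 2: 'l'
  Position 1: 'm'
  Position 0: 'l'
Reversed: mmdcblml

mmdcblml


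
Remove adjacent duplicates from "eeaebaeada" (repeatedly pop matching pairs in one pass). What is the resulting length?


Input: eeaebaeada
Stack-based adjacent duplicate removal:
  Read 'e': push. Stack: e
  Read 'e': matches stack top 'e' => pop. Stack: (empty)
  Read 'a': push. Stack: a
  Read 'e': push. Stack: ae
  Read 'b': push. Stack: aeb
  Read 'a': push. Stack: aeba
  Read 'e': push. Stack: aebae
  Read 'a': push. Stack: aebaea
  Read 'd': push. Stack: aebaead
  Read 'a': push. Stack: aebaeada
Final stack: "aebaeada" (length 8)

8


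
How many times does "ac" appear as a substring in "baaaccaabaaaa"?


Searching for "ac" in "baaaccaabaaaa"
Scanning each position:
  Position 0: "ba" => no
  Position 1: "aa" => no
  Position 2: "aa" => no
  Position 3: "ac" => MATCH
  Position 4: "cc" => no
  Position 5: "ca" => no
  Position 6: "aa" => no
  Position 7: "ab" => no
  Position 8: "ba" => no
  Position 9: "aa" => no
  Position 10: "aa" => no
  Position 11: "aa" => no
Total occurrences: 1

1


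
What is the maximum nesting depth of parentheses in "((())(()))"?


Input: "((())(()))"
Tracking depth:
  Position 0 '(': depth becomes 1
  Position 1 '(': depth becomes 2
  Position 2 '(': depth becomes 3
  Position 3 ')': depth becomes 2
  Position 4 ')': depth becomes 1
  Position 5 '(': depth becomes 2
  Position 6 '(': depth becomes 3
  Position 7 ')': depth becomes 2
  Position 8 ')': depth becomes 1
  Position 9 ')': depth becomes 0
Maximum depth reached: 3

3


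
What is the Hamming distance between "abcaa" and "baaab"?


Comparing "abcaa" and "baaab" position by position:
  Position 0: 'a' vs 'b' => differ
  Position 1: 'b' vs 'a' => differ
  Position 2: 'c' vs 'a' => differ
  Position 3: 'a' vs 'a' => same
  Position 4: 'a' vs 'b' => differ
Total differences (Hamming distance): 4

4


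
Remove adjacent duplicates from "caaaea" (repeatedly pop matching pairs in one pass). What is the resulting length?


Input: caaaea
Stack-based adjacent duplicate removal:
  Read 'c': push. Stack: c
  Read 'a': push. Stack: ca
  Read 'a': matches stack top 'a' => pop. Stack: c
  Read 'a': push. Stack: ca
  Read 'e': push. Stack: cae
  Read 'a': push. Stack: caea
Final stack: "caea" (length 4)

4


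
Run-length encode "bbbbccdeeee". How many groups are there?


Input: bbbbccdeeee
Scanning for consecutive runs:
  Group 1: 'b' x 4 (positions 0-3)
  Group 2: 'c' x 2 (positions 4-5)
  Group 3: 'd' x 1 (positions 6-6)
  Group 4: 'e' x 4 (positions 7-10)
Total groups: 4

4


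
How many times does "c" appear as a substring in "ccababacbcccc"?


Searching for "c" in "ccababacbcccc"
Scanning each position:
  Position 0: "c" => MATCH
  Position 1: "c" => MATCH
  Position 2: "a" => no
  Position 3: "b" => no
  Position 4: "a" => no
  Position 5: "b" => no
  Position 6: "a" => no
  Position 7: "c" => MATCH
  Position 8: "b" => no
  Position 9: "c" => MATCH
  Position 10: "c" => MATCH
  Position 11: "c" => MATCH
  Position 12: "c" => MATCH
Total occurrences: 7

7


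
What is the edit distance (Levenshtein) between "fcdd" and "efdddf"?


Computing edit distance: "fcdd" -> "efdddf"
DP table:
           e    f    d    d    d    f
      0    1    2    3    4    5    6
  f   1    1    1    2    3    4    5
  c   2    2    2    2    3    4    5
  d   3    3    3    2    2    3    4
  d   4    4    4    3    2    2    3
Edit distance = dp[4][6] = 3

3


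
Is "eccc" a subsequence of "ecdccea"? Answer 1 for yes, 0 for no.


Check if "eccc" is a subsequence of "ecdccea"
Greedy scan:
  Position 0 ('e'): matches sub[0] = 'e'
  Position 1 ('c'): matches sub[1] = 'c'
  Position 2 ('d'): no match needed
  Position 3 ('c'): matches sub[2] = 'c'
  Position 4 ('c'): matches sub[3] = 'c'
  Position 5 ('e'): no match needed
  Position 6 ('a'): no match needed
All 4 characters matched => is a subsequence

1


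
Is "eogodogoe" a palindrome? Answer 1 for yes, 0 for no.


Input: eogodogoe
Reversed: eogodogoe
  Compare pos 0 ('e') with pos 8 ('e'): match
  Compare pos 1 ('o') with pos 7 ('o'): match
  Compare pos 2 ('g') with pos 6 ('g'): match
  Compare pos 3 ('o') with pos 5 ('o'): match
Result: palindrome

1


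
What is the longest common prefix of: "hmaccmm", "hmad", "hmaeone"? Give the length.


Words: hmaccmm, hmad, hmaeone
  Position 0: all 'h' => match
  Position 1: all 'm' => match
  Position 2: all 'a' => match
  Position 3: ('c', 'd', 'e') => mismatch, stop
LCP = "hma" (length 3)

3


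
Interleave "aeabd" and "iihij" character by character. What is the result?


Interleaving "aeabd" and "iihij":
  Position 0: 'a' from first, 'i' from second => "ai"
  Position 1: 'e' from first, 'i' from second => "ei"
  Position 2: 'a' from first, 'h' from second => "ah"
  Position 3: 'b' from first, 'i' from second => "bi"
  Position 4: 'd' from first, 'j' from second => "dj"
Result: aieiahbidj

aieiahbidj


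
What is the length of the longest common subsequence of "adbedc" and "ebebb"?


LCS of "adbedc" and "ebebb"
DP table:
           e    b    e    b    b
      0    0    0    0    0    0
  a   0    0    0    0    0    0
  d   0    0    0    0    0    0
  b   0    0    1    1    1    1
  e   0    1    1    2    2    2
  d   0    1    1    2    2    2
  c   0    1    1    2    2    2
LCS length = dp[6][5] = 2

2


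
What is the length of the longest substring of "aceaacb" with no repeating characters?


Input: "aceaacb"
Sliding window (track last position of each char):
  Position 0 ('a'): window [0,0] length 1 -- new best
  Position 1 ('c'): window [0,1] length 2 -- new best
  Position 2 ('e'): window [0,2] length 3 -- new best
  Position 3 ('a'): repeat (last at 0), move window start to 1
  Position 3 ('a'): window [1,3] length 3
  Position 4 ('a'): repeat (last at 3), move window start to 4
  Position 4 ('a'): window [4,4] length 1
  Position 5 ('c'): window [4,5] length 2
  Position 6 ('b'): window [4,6] length 3
Longest substring with no repeats: "ace" with length 3

3


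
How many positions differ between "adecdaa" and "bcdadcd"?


Comparing "adecdaa" and "bcdadcd" position by position:
  Position 0: 'a' vs 'b' => DIFFER
  Position 1: 'd' vs 'c' => DIFFER
  Position 2: 'e' vs 'd' => DIFFER
  Position 3: 'c' vs 'a' => DIFFER
  Position 4: 'd' vs 'd' => same
  Position 5: 'a' vs 'c' => DIFFER
  Position 6: 'a' vs 'd' => DIFFER
Positions that differ: 6

6


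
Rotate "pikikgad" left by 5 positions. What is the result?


Input: "pikikgad", rotate left by 5
First 5 characters: "pikik"
Remaining characters: "gad"
Concatenate remaining + first: "gad" + "pikik" = "gadpikik"

gadpikik


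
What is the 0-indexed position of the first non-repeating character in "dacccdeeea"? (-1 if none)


Input: dacccdeeea
Character frequencies:
  'a': 2
  'c': 3
  'd': 2
  'e': 3
Scanning left to right for freq == 1:
  Position 0 ('d'): freq=2, skip
  Position 1 ('a'): freq=2, skip
  Position 2 ('c'): freq=3, skip
  Position 3 ('c'): freq=3, skip
  Position 4 ('c'): freq=3, skip
  Position 5 ('d'): freq=2, skip
  Position 6 ('e'): freq=3, skip
  Position 7 ('e'): freq=3, skip
  Position 8 ('e'): freq=3, skip
  Position 9 ('a'): freq=2, skip
  No unique character found => answer = -1

-1


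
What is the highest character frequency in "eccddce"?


Input: eccddce
Character counts:
  'c': 3
  'd': 2
  'e': 2
Maximum frequency: 3

3


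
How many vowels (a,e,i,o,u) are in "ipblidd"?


Input: ipblidd
Checking each character:
  'i' at position 0: vowel (running total: 1)
  'p' at position 1: consonant
  'b' at position 2: consonant
  'l' at position 3: consonant
  'i' at position 4: vowel (running total: 2)
  'd' at position 5: consonant
  'd' at position 6: consonant
Total vowels: 2

2


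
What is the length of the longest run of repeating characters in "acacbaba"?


Input: "acacbaba"
Scanning for longest run:
  Position 1 ('c'): new char, reset run to 1
  Position 2 ('a'): new char, reset run to 1
  Position 3 ('c'): new char, reset run to 1
  Position 4 ('b'): new char, reset run to 1
  Position 5 ('a'): new char, reset run to 1
  Position 6 ('b'): new char, reset run to 1
  Position 7 ('a'): new char, reset run to 1
Longest run: 'a' with length 1

1


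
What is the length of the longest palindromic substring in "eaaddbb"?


Input: "eaaddbb"
Checking substrings for palindromes:
  [1:3] "aa" (len 2) => palindrome
  [3:5] "dd" (len 2) => palindrome
  [5:7] "bb" (len 2) => palindrome
Longest palindromic substring: "aa" with length 2

2


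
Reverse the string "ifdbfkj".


Input: ifdbfkj
Reading characters right to left:
  Position 6: 'j'
  Position 5: 'k'
  Position 4: 'f'
  Position 3: 'b'
  Position 2: 'd'
  Position 1: 'f'
  Position 0: 'i'
Reversed: jkfbdfi

jkfbdfi


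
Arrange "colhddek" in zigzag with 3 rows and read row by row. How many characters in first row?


Zigzag "colhddek" into 3 rows:
Placing characters:
  'c' => row 0
  'o' => row 1
  'l' => row 2
  'h' => row 1
  'd' => row 0
  'd' => row 1
  'e' => row 2
  'k' => row 1
Rows:
  Row 0: "cd"
  Row 1: "ohdk"
  Row 2: "le"
First row length: 2

2


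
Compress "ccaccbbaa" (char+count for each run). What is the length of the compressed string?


Input: ccaccbbaa
Runs:
  'c' x 2 => "c2"
  'a' x 1 => "a1"
  'c' x 2 => "c2"
  'b' x 2 => "b2"
  'a' x 2 => "a2"
Compressed: "c2a1c2b2a2"
Compressed length: 10

10


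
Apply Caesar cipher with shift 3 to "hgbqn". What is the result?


Caesar cipher: shift "hgbqn" by 3
  'h' (pos 7) + 3 = pos 10 = 'k'
  'g' (pos 6) + 3 = pos 9 = 'j'
  'b' (pos 1) + 3 = pos 4 = 'e'
  'q' (pos 16) + 3 = pos 19 = 't'
  'n' (pos 13) + 3 = pos 16 = 'q'
Result: kjetq

kjetq


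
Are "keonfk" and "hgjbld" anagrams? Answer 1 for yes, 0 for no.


Strings: "keonfk", "hgjbld"
Sorted first:  efkkno
Sorted second: bdghjl
Differ at position 0: 'e' vs 'b' => not anagrams

0


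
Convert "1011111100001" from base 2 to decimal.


Input: "1011111100001" in base 2
Positional expansion:
  Digit '1' (value 1) x 2^12 = 4096
  Digit '0' (value 0) x 2^11 = 0
  Digit '1' (value 1) x 2^10 = 1024
  Digit '1' (value 1) x 2^9 = 512
  Digit '1' (value 1) x 2^8 = 256
  Digit '1' (value 1) x 2^7 = 128
  Digit '1' (value 1) x 2^6 = 64
  Digit '1' (value 1) x 2^5 = 32
  Digit '0' (value 0) x 2^4 = 0
  Digit '0' (value 0) x 2^3 = 0
  Digit '0' (value 0) x 2^2 = 0
  Digit '0' (value 0) x 2^1 = 0
  Digit '1' (value 1) x 2^0 = 1
Sum = 6113

6113


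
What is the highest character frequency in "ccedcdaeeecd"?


Input: ccedcdaeeecd
Character counts:
  'a': 1
  'c': 4
  'd': 3
  'e': 4
Maximum frequency: 4

4


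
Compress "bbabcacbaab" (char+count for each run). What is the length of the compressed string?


Input: bbabcacbaab
Runs:
  'b' x 2 => "b2"
  'a' x 1 => "a1"
  'b' x 1 => "b1"
  'c' x 1 => "c1"
  'a' x 1 => "a1"
  'c' x 1 => "c1"
  'b' x 1 => "b1"
  'a' x 2 => "a2"
  'b' x 1 => "b1"
Compressed: "b2a1b1c1a1c1b1a2b1"
Compressed length: 18

18


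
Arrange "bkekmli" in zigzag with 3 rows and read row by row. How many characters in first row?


Zigzag "bkekmli" into 3 rows:
Placing characters:
  'b' => row 0
  'k' => row 1
  'e' => row 2
  'k' => row 1
  'm' => row 0
  'l' => row 1
  'i' => row 2
Rows:
  Row 0: "bm"
  Row 1: "kkl"
  Row 2: "ei"
First row length: 2

2


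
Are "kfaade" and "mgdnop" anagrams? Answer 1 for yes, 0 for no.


Strings: "kfaade", "mgdnop"
Sorted first:  aadefk
Sorted second: dgmnop
Differ at position 0: 'a' vs 'd' => not anagrams

0


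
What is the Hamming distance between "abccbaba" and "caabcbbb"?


Comparing "abccbaba" and "caabcbbb" position by position:
  Position 0: 'a' vs 'c' => differ
  Position 1: 'b' vs 'a' => differ
  Position 2: 'c' vs 'a' => differ
  Position 3: 'c' vs 'b' => differ
  Position 4: 'b' vs 'c' => differ
  Position 5: 'a' vs 'b' => differ
  Position 6: 'b' vs 'b' => same
  Position 7: 'a' vs 'b' => differ
Total differences (Hamming distance): 7

7


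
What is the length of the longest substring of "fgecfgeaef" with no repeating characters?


Input: "fgecfgeaef"
Sliding window (track last position of each char):
  Position 0 ('f'): window [0,0] length 1 -- new best
  Position 1 ('g'): window [0,1] length 2 -- new best
  Position 2 ('e'): window [0,2] length 3 -- new best
  Position 3 ('c'): window [0,3] length 4 -- new best
  Position 4 ('f'): repeat (last at 0), move window start to 1
  Position 4 ('f'): window [1,4] length 4
  Position 5 ('g'): repeat (last at 1), move window start to 2
  Position 5 ('g'): window [2,5] length 4
  Position 6 ('e'): repeat (last at 2), move window start to 3
  Position 6 ('e'): window [3,6] length 4
  Position 7 ('a'): window [3,7] length 5 -- new best
  Position 8 ('e'): repeat (last at 6), move window start to 7
  Position 8 ('e'): window [7,8] length 2
  Position 9 ('f'): window [7,9] length 3
Longest substring with no repeats: "cfgea" with length 5

5


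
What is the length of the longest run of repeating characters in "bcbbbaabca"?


Input: "bcbbbaabca"
Scanning for longest run:
  Position 1 ('c'): new char, reset run to 1
  Position 2 ('b'): new char, reset run to 1
  Position 3 ('b'): continues run of 'b', length=2
  Position 4 ('b'): continues run of 'b', length=3
  Position 5 ('a'): new char, reset run to 1
  Position 6 ('a'): continues run of 'a', length=2
  Position 7 ('b'): new char, reset run to 1
  Position 8 ('c'): new char, reset run to 1
  Position 9 ('a'): new char, reset run to 1
Longest run: 'b' with length 3

3


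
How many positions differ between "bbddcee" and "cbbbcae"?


Comparing "bbddcee" and "cbbbcae" position by position:
  Position 0: 'b' vs 'c' => DIFFER
  Position 1: 'b' vs 'b' => same
  Position 2: 'd' vs 'b' => DIFFER
  Position 3: 'd' vs 'b' => DIFFER
  Position 4: 'c' vs 'c' => same
  Position 5: 'e' vs 'a' => DIFFER
  Position 6: 'e' vs 'e' => same
Positions that differ: 4

4


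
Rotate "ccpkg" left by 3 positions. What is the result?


Input: "ccpkg", rotate left by 3
First 3 characters: "ccp"
Remaining characters: "kg"
Concatenate remaining + first: "kg" + "ccp" = "kgccp"

kgccp


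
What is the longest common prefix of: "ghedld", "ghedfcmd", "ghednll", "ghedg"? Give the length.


Words: ghedld, ghedfcmd, ghednll, ghedg
  Position 0: all 'g' => match
  Position 1: all 'h' => match
  Position 2: all 'e' => match
  Position 3: all 'd' => match
  Position 4: ('l', 'f', 'n', 'g') => mismatch, stop
LCP = "ghed" (length 4)

4


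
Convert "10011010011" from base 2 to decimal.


Input: "10011010011" in base 2
Positional expansion:
  Digit '1' (value 1) x 2^10 = 1024
  Digit '0' (value 0) x 2^9 = 0
  Digit '0' (value 0) x 2^8 = 0
  Digit '1' (value 1) x 2^7 = 128
  Digit '1' (value 1) x 2^6 = 64
  Digit '0' (value 0) x 2^5 = 0
  Digit '1' (value 1) x 2^4 = 16
  Digit '0' (value 0) x 2^3 = 0
  Digit '0' (value 0) x 2^2 = 0
  Digit '1' (value 1) x 2^1 = 2
  Digit '1' (value 1) x 2^0 = 1
Sum = 1235

1235


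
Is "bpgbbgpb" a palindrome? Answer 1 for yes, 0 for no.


Input: bpgbbgpb
Reversed: bpgbbgpb
  Compare pos 0 ('b') with pos 7 ('b'): match
  Compare pos 1 ('p') with pos 6 ('p'): match
  Compare pos 2 ('g') with pos 5 ('g'): match
  Compare pos 3 ('b') with pos 4 ('b'): match
Result: palindrome

1


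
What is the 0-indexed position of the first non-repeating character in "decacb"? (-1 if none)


Input: decacb
Character frequencies:
  'a': 1
  'b': 1
  'c': 2
  'd': 1
  'e': 1
Scanning left to right for freq == 1:
  Position 0 ('d'): unique! => answer = 0

0


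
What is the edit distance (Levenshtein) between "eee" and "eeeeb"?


Computing edit distance: "eee" -> "eeeeb"
DP table:
           e    e    e    e    b
      0    1    2    3    4    5
  e   1    0    1    2    3    4
  e   2    1    0    1    2    3
  e   3    2    1    0    1    2
Edit distance = dp[3][5] = 2

2


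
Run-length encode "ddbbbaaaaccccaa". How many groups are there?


Input: ddbbbaaaaccccaa
Scanning for consecutive runs:
  Group 1: 'd' x 2 (positions 0-1)
  Group 2: 'b' x 3 (positions 2-4)
  Group 3: 'a' x 4 (positions 5-8)
  Group 4: 'c' x 4 (positions 9-12)
  Group 5: 'a' x 2 (positions 13-14)
Total groups: 5

5


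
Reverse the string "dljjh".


Input: dljjh
Reading characters right to left:
  Position 4: 'h'
  Position 3: 'j'
  Position 2: 'j'
  Position 1: 'l'
  Position 0: 'd'
Reversed: hjjld

hjjld


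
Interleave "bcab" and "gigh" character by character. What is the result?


Interleaving "bcab" and "gigh":
  Position 0: 'b' from first, 'g' from second => "bg"
  Position 1: 'c' from first, 'i' from second => "ci"
  Position 2: 'a' from first, 'g' from second => "ag"
  Position 3: 'b' from first, 'h' from second => "bh"
Result: bgciagbh

bgciagbh


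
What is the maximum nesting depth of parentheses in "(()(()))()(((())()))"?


Input: "(()(()))()(((())()))"
Tracking depth:
  Position 0 '(': depth becomes 1
  Position 1 '(': depth becomes 2
  Position 2 ')': depth becomes 1
  Position 3 '(': depth becomes 2
  Position 4 '(': depth becomes 3
  Position 5 ')': depth becomes 2
  Position 6 ')': depth becomes 1
  Position 7 ')': depth becomes 0
  Position 8 '(': depth becomes 1
  Position 9 ')': depth becomes 0
  Position 10 '(': depth becomes 1
  Position 11 '(': depth becomes 2
  Position 12 '(': depth becomes 3
  Position 13 '(': depth becomes 4
  Position 14 ')': depth becomes 3
  Position 15 ')': depth becomes 2
  Position 16 '(': depth becomes 3
  Position 17 ')': depth becomes 2
  Position 18 ')': depth becomes 1
  Position 19 ')': depth becomes 0
Maximum depth reached: 4

4


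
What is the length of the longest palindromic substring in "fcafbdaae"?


Input: "fcafbdaae"
Checking substrings for palindromes:
  [6:8] "aa" (len 2) => palindrome
Longest palindromic substring: "aa" with length 2

2


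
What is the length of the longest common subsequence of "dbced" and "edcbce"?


LCS of "dbced" and "edcbce"
DP table:
           e    d    c    b    c    e
      0    0    0    0    0    0    0
  d   0    0    1    1    1    1    1
  b   0    0    1    1    2    2    2
  c   0    0    1    2    2    3    3
  e   0    1    1    2    2    3    4
  d   0    1    2    2    2    3    4
LCS length = dp[5][6] = 4

4


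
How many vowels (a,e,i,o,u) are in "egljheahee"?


Input: egljheahee
Checking each character:
  'e' at position 0: vowel (running total: 1)
  'g' at position 1: consonant
  'l' at position 2: consonant
  'j' at position 3: consonant
  'h' at position 4: consonant
  'e' at position 5: vowel (running total: 2)
  'a' at position 6: vowel (running total: 3)
  'h' at position 7: consonant
  'e' at position 8: vowel (running total: 4)
  'e' at position 9: vowel (running total: 5)
Total vowels: 5

5


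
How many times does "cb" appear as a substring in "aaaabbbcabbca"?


Searching for "cb" in "aaaabbbcabbca"
Scanning each position:
  Position 0: "aa" => no
  Position 1: "aa" => no
  Position 2: "aa" => no
  Position 3: "ab" => no
  Position 4: "bb" => no
  Position 5: "bb" => no
  Position 6: "bc" => no
  Position 7: "ca" => no
  Position 8: "ab" => no
  Position 9: "bb" => no
  Position 10: "bc" => no
  Position 11: "ca" => no
Total occurrences: 0

0


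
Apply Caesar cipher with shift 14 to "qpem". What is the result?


Caesar cipher: shift "qpem" by 14
  'q' (pos 16) + 14 = pos 4 = 'e'
  'p' (pos 15) + 14 = pos 3 = 'd'
  'e' (pos 4) + 14 = pos 18 = 's'
  'm' (pos 12) + 14 = pos 0 = 'a'
Result: edsa

edsa


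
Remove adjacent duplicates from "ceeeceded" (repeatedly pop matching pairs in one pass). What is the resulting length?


Input: ceeeceded
Stack-based adjacent duplicate removal:
  Read 'c': push. Stack: c
  Read 'e': push. Stack: ce
  Read 'e': matches stack top 'e' => pop. Stack: c
  Read 'e': push. Stack: ce
  Read 'c': push. Stack: cec
  Read 'e': push. Stack: cece
  Read 'd': push. Stack: ceced
  Read 'e': push. Stack: cecede
  Read 'd': push. Stack: ceceded
Final stack: "ceceded" (length 7)

7


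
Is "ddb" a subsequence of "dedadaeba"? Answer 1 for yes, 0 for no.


Check if "ddb" is a subsequence of "dedadaeba"
Greedy scan:
  Position 0 ('d'): matches sub[0] = 'd'
  Position 1 ('e'): no match needed
  Position 2 ('d'): matches sub[1] = 'd'
  Position 3 ('a'): no match needed
  Position 4 ('d'): no match needed
  Position 5 ('a'): no match needed
  Position 6 ('e'): no match needed
  Position 7 ('b'): matches sub[2] = 'b'
  Position 8 ('a'): no match needed
All 3 characters matched => is a subsequence

1


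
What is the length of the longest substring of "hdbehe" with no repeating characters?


Input: "hdbehe"
Sliding window (track last position of each char):
  Position 0 ('h'): window [0,0] length 1 -- new best
  Position 1 ('d'): window [0,1] length 2 -- new best
  Position 2 ('b'): window [0,2] length 3 -- new best
  Position 3 ('e'): window [0,3] length 4 -- new best
  Position 4 ('h'): repeat (last at 0), move window start to 1
  Position 4 ('h'): window [1,4] length 4
  Position 5 ('e'): repeat (last at 3), move window start to 4
  Position 5 ('e'): window [4,5] length 2
Longest substring with no repeats: "hdbe" with length 4

4


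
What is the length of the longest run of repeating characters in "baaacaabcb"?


Input: "baaacaabcb"
Scanning for longest run:
  Position 1 ('a'): new char, reset run to 1
  Position 2 ('a'): continues run of 'a', length=2
  Position 3 ('a'): continues run of 'a', length=3
  Position 4 ('c'): new char, reset run to 1
  Position 5 ('a'): new char, reset run to 1
  Position 6 ('a'): continues run of 'a', length=2
  Position 7 ('b'): new char, reset run to 1
  Position 8 ('c'): new char, reset run to 1
  Position 9 ('b'): new char, reset run to 1
Longest run: 'a' with length 3

3


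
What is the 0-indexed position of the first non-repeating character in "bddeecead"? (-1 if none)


Input: bddeecead
Character frequencies:
  'a': 1
  'b': 1
  'c': 1
  'd': 3
  'e': 3
Scanning left to right for freq == 1:
  Position 0 ('b'): unique! => answer = 0

0


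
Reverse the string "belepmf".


Input: belepmf
Reading characters right to left:
  Position 6: 'f'
  Position 5: 'm'
  Position 4: 'p'
  Position 3: 'e'
  Position 2: 'l'
  Position 1: 'e'
  Position 0: 'b'
Reversed: fmpeleb

fmpeleb


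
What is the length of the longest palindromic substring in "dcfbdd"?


Input: "dcfbdd"
Checking substrings for palindromes:
  [4:6] "dd" (len 2) => palindrome
Longest palindromic substring: "dd" with length 2

2


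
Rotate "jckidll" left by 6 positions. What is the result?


Input: "jckidll", rotate left by 6
First 6 characters: "jckidl"
Remaining characters: "l"
Concatenate remaining + first: "l" + "jckidl" = "ljckidl"

ljckidl


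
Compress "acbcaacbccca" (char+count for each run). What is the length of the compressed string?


Input: acbcaacbccca
Runs:
  'a' x 1 => "a1"
  'c' x 1 => "c1"
  'b' x 1 => "b1"
  'c' x 1 => "c1"
  'a' x 2 => "a2"
  'c' x 1 => "c1"
  'b' x 1 => "b1"
  'c' x 3 => "c3"
  'a' x 1 => "a1"
Compressed: "a1c1b1c1a2c1b1c3a1"
Compressed length: 18

18


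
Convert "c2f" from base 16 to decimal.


Input: "c2f" in base 16
Positional expansion:
  Digit 'c' (value 12) x 16^2 = 3072
  Digit '2' (value 2) x 16^1 = 32
  Digit 'f' (value 15) x 16^0 = 15
Sum = 3119

3119


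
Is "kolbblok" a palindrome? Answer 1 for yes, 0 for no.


Input: kolbblok
Reversed: kolbblok
  Compare pos 0 ('k') with pos 7 ('k'): match
  Compare pos 1 ('o') with pos 6 ('o'): match
  Compare pos 2 ('l') with pos 5 ('l'): match
  Compare pos 3 ('b') with pos 4 ('b'): match
Result: palindrome

1


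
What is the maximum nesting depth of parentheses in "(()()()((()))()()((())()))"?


Input: "(()()()((()))()()((())()))"
Tracking depth:
  Position 0 '(': depth becomes 1
  Position 1 '(': depth becomes 2
  Position 2 ')': depth becomes 1
  Position 3 '(': depth becomes 2
  Position 4 ')': depth becomes 1
  Position 5 '(': depth becomes 2
  Position 6 ')': depth becomes 1
  Position 7 '(': depth becomes 2
  Position 8 '(': depth becomes 3
  Position 9 '(': depth becomes 4
  Position 10 ')': depth becomes 3
  Position 11 ')': depth becomes 2
  Position 12 ')': depth becomes 1
  Position 13 '(': depth becomes 2
  Position 14 ')': depth becomes 1
  Position 15 '(': depth becomes 2
  Position 16 ')': depth becomes 1
  Position 17 '(': depth becomes 2
  Position 18 '(': depth becomes 3
  Position 19 '(': depth becomes 4
  Position 20 ')': depth becomes 3
  Position 21 ')': depth becomes 2
  Position 22 '(': depth becomes 3
  Position 23 ')': depth becomes 2
  Position 24 ')': depth becomes 1
  Position 25 ')': depth becomes 0
Maximum depth reached: 4

4


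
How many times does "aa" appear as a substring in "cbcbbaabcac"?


Searching for "aa" in "cbcbbaabcac"
Scanning each position:
  Position 0: "cb" => no
  Position 1: "bc" => no
  Position 2: "cb" => no
  Position 3: "bb" => no
  Position 4: "ba" => no
  Position 5: "aa" => MATCH
  Position 6: "ab" => no
  Position 7: "bc" => no
  Position 8: "ca" => no
  Position 9: "ac" => no
Total occurrences: 1

1


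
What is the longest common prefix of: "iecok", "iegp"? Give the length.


Words: iecok, iegp
  Position 0: all 'i' => match
  Position 1: all 'e' => match
  Position 2: ('c', 'g') => mismatch, stop
LCP = "ie" (length 2)

2


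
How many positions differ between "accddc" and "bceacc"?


Comparing "accddc" and "bceacc" position by position:
  Position 0: 'a' vs 'b' => DIFFER
  Position 1: 'c' vs 'c' => same
  Position 2: 'c' vs 'e' => DIFFER
  Position 3: 'd' vs 'a' => DIFFER
  Position 4: 'd' vs 'c' => DIFFER
  Position 5: 'c' vs 'c' => same
Positions that differ: 4

4


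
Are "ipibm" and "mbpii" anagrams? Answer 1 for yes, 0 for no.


Strings: "ipibm", "mbpii"
Sorted first:  biimp
Sorted second: biimp
Sorted forms match => anagrams

1


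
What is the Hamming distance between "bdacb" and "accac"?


Comparing "bdacb" and "accac" position by position:
  Position 0: 'b' vs 'a' => differ
  Position 1: 'd' vs 'c' => differ
  Position 2: 'a' vs 'c' => differ
  Position 3: 'c' vs 'a' => differ
  Position 4: 'b' vs 'c' => differ
Total differences (Hamming distance): 5

5


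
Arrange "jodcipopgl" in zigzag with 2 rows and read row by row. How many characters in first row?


Zigzag "jodcipopgl" into 2 rows:
Placing characters:
  'j' => row 0
  'o' => row 1
  'd' => row 0
  'c' => row 1
  'i' => row 0
  'p' => row 1
  'o' => row 0
  'p' => row 1
  'g' => row 0
  'l' => row 1
Rows:
  Row 0: "jdiog"
  Row 1: "ocppl"
First row length: 5

5


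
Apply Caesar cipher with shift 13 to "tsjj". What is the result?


Caesar cipher: shift "tsjj" by 13
  't' (pos 19) + 13 = pos 6 = 'g'
  's' (pos 18) + 13 = pos 5 = 'f'
  'j' (pos 9) + 13 = pos 22 = 'w'
  'j' (pos 9) + 13 = pos 22 = 'w'
Result: gfww

gfww


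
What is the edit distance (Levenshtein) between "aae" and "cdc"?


Computing edit distance: "aae" -> "cdc"
DP table:
           c    d    c
      0    1    2    3
  a   1    1    2    3
  a   2    2    2    3
  e   3    3    3    3
Edit distance = dp[3][3] = 3

3


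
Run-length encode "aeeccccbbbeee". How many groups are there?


Input: aeeccccbbbeee
Scanning for consecutive runs:
  Group 1: 'a' x 1 (positions 0-0)
  Group 2: 'e' x 2 (positions 1-2)
  Group 3: 'c' x 4 (positions 3-6)
  Group 4: 'b' x 3 (positions 7-9)
  Group 5: 'e' x 3 (positions 10-12)
Total groups: 5

5


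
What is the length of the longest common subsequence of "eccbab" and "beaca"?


LCS of "eccbab" and "beaca"
DP table:
           b    e    a    c    a
      0    0    0    0    0    0
  e   0    0    1    1    1    1
  c   0    0    1    1    2    2
  c   0    0    1    1    2    2
  b   0    1    1    1    2    2
  a   0    1    1    2    2    3
  b   0    1    1    2    2    3
LCS length = dp[6][5] = 3

3


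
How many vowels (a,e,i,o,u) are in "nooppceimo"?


Input: nooppceimo
Checking each character:
  'n' at position 0: consonant
  'o' at position 1: vowel (running total: 1)
  'o' at position 2: vowel (running total: 2)
  'p' at position 3: consonant
  'p' at position 4: consonant
  'c' at position 5: consonant
  'e' at position 6: vowel (running total: 3)
  'i' at position 7: vowel (running total: 4)
  'm' at position 8: consonant
  'o' at position 9: vowel (running total: 5)
Total vowels: 5

5


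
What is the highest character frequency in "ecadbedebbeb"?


Input: ecadbedebbeb
Character counts:
  'a': 1
  'b': 4
  'c': 1
  'd': 2
  'e': 4
Maximum frequency: 4

4


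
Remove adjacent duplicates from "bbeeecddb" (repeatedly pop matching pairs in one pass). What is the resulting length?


Input: bbeeecddb
Stack-based adjacent duplicate removal:
  Read 'b': push. Stack: b
  Read 'b': matches stack top 'b' => pop. Stack: (empty)
  Read 'e': push. Stack: e
  Read 'e': matches stack top 'e' => pop. Stack: (empty)
  Read 'e': push. Stack: e
  Read 'c': push. Stack: ec
  Read 'd': push. Stack: ecd
  Read 'd': matches stack top 'd' => pop. Stack: ec
  Read 'b': push. Stack: ecb
Final stack: "ecb" (length 3)

3


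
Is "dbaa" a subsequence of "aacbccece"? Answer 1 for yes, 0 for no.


Check if "dbaa" is a subsequence of "aacbccece"
Greedy scan:
  Position 0 ('a'): no match needed
  Position 1 ('a'): no match needed
  Position 2 ('c'): no match needed
  Position 3 ('b'): no match needed
  Position 4 ('c'): no match needed
  Position 5 ('c'): no match needed
  Position 6 ('e'): no match needed
  Position 7 ('c'): no match needed
  Position 8 ('e'): no match needed
Only matched 0/4 characters => not a subsequence

0


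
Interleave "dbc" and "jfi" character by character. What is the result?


Interleaving "dbc" and "jfi":
  Position 0: 'd' from first, 'j' from second => "dj"
  Position 1: 'b' from first, 'f' from second => "bf"
  Position 2: 'c' from first, 'i' from second => "ci"
Result: djbfci

djbfci


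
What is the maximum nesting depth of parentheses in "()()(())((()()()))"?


Input: "()()(())((()()()))"
Tracking depth:
  Position 0 '(': depth becomes 1
  Position 1 ')': depth becomes 0
  Position 2 '(': depth becomes 1
  Position 3 ')': depth becomes 0
  Position 4 '(': depth becomes 1
  Position 5 '(': depth becomes 2
  Position 6 ')': depth becomes 1
  Position 7 ')': depth becomes 0
  Position 8 '(': depth becomes 1
  Position 9 '(': depth becomes 2
  Position 10 '(': depth becomes 3
  Position 11 ')': depth becomes 2
  Position 12 '(': depth becomes 3
  Position 13 ')': depth becomes 2
  Position 14 '(': depth becomes 3
  Position 15 ')': depth becomes 2
  Position 16 ')': depth becomes 1
  Position 17 ')': depth becomes 0
Maximum depth reached: 3

3


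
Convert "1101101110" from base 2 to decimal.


Input: "1101101110" in base 2
Positional expansion:
  Digit '1' (value 1) x 2^9 = 512
  Digit '1' (value 1) x 2^8 = 256
  Digit '0' (value 0) x 2^7 = 0
  Digit '1' (value 1) x 2^6 = 64
  Digit '1' (value 1) x 2^5 = 32
  Digit '0' (value 0) x 2^4 = 0
  Digit '1' (value 1) x 2^3 = 8
  Digit '1' (value 1) x 2^2 = 4
  Digit '1' (value 1) x 2^1 = 2
  Digit '0' (value 0) x 2^0 = 0
Sum = 878

878


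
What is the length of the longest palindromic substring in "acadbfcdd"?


Input: "acadbfcdd"
Checking substrings for palindromes:
  [0:3] "aca" (len 3) => palindrome
  [7:9] "dd" (len 2) => palindrome
Longest palindromic substring: "aca" with length 3

3
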